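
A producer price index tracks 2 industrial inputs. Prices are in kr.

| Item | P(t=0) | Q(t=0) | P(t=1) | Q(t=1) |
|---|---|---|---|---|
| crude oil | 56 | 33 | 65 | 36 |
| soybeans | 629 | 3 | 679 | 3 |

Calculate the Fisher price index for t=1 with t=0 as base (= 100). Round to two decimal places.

Laspeyres component (base-period weights):
ΣP(t=1)Q(t=0) = 65×33 + 679×3 = 2145 + 2037 = 4182
ΣP(t=0)Q(t=0) = 56×33 + 629×3 = 1848 + 1887 = 3735
L = 4182 / 3735 × 100 = 111.9679
Paasche component (current-period weights):
ΣP(t=1)Q(t=1) = 65×36 + 679×3 = 2340 + 2037 = 4377
ΣP(t=0)Q(t=1) = 56×36 + 629×3 = 2016 + 1887 = 3903
P = 4377 / 3903 × 100 = 112.1445
Fisher = √(L × P) = √(111.9679 × 112.1445) = 112.0562

112.06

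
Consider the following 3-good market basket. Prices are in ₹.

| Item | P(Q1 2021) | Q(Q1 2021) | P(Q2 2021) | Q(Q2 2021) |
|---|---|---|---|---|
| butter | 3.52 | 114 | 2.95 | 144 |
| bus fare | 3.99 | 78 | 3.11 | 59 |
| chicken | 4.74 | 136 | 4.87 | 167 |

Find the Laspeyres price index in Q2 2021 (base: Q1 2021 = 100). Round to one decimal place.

91.5

Laspeyres price index uses base-period quantities as weights.
ΣP(Q2 2021)·Q(Q1 2021) = 2.95×114 + 3.11×78 + 4.87×136 = 336.3 + 242.58 + 662.32 = 1241.2
ΣP(Q1 2021)·Q(Q1 2021) = 3.52×114 + 3.99×78 + 4.74×136 = 401.28 + 311.22 + 644.64 = 1357.14
Index = 1241.2 / 1357.14 × 100 = 91.4570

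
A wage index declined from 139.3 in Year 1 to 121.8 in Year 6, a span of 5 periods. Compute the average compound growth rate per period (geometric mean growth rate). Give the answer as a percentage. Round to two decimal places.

-2.65%

Growth factor = (121.8/139.3)^(1/5) = (0.874372)^(1/5) = 0.973507
Growth rate = 0.973507 − 1 = -0.026493 = -2.6493%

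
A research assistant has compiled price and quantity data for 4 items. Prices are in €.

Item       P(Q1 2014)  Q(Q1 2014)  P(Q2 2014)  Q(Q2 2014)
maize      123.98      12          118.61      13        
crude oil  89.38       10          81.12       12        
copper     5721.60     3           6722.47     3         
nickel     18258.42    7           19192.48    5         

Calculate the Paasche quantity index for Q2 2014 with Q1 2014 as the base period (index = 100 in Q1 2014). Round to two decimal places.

Paasche quantity index uses current-period prices as weights.
ΣP(Q2 2014)·Q(Q2 2014) = 118.61×13 + 81.12×12 + 6722.47×3 + 19192.48×5 = 1541.93 + 973.44 + 20167.41 + 95962.4 = 118645.18
ΣP(Q2 2014)·Q(Q1 2014) = 118.61×12 + 81.12×10 + 6722.47×3 + 19192.48×7 = 1423.32 + 811.2 + 20167.41 + 134347.36 = 156749.29
Index = 118645.18 / 156749.29 × 100 = 75.6910

75.69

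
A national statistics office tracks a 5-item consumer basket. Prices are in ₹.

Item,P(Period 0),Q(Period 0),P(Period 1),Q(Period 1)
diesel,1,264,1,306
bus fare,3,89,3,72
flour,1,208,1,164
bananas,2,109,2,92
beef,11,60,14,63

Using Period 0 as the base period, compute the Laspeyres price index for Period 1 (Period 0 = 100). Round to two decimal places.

Laspeyres price index uses base-period quantities as weights.
ΣP(Period 1)·Q(Period 0) = 1×264 + 3×89 + 1×208 + 2×109 + 14×60 = 264 + 267 + 208 + 218 + 840 = 1797
ΣP(Period 0)·Q(Period 0) = 1×264 + 3×89 + 1×208 + 2×109 + 11×60 = 264 + 267 + 208 + 218 + 660 = 1617
Index = 1797 / 1617 × 100 = 111.1317

111.13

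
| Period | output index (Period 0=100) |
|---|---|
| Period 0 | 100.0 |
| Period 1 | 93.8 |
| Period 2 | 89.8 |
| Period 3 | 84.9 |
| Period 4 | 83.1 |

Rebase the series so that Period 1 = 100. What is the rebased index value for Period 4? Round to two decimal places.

Rebased(Period 4) = 83.1 / 93.8 × 100 = 88.5928

88.59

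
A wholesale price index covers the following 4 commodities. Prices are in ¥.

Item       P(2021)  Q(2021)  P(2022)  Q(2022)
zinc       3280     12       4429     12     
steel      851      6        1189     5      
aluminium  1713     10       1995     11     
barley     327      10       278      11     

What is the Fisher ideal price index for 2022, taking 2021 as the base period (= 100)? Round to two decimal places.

Laspeyres component (base-period weights):
ΣP(2022)Q(2021) = 4429×12 + 1189×6 + 1995×10 + 278×10 = 53148 + 7134 + 19950 + 2780 = 83012
ΣP(2021)Q(2021) = 3280×12 + 851×6 + 1713×10 + 327×10 = 39360 + 5106 + 17130 + 3270 = 64866
L = 83012 / 64866 × 100 = 127.9746
Paasche component (current-period weights):
ΣP(2022)Q(2022) = 4429×12 + 1189×5 + 1995×11 + 278×11 = 53148 + 5945 + 21945 + 3058 = 84096
ΣP(2021)Q(2022) = 3280×12 + 851×5 + 1713×11 + 327×11 = 39360 + 4255 + 18843 + 3597 = 66055
P = 84096 / 66055 × 100 = 127.3121
Fisher = √(L × P) = √(127.9746 × 127.3121) = 127.6429

127.64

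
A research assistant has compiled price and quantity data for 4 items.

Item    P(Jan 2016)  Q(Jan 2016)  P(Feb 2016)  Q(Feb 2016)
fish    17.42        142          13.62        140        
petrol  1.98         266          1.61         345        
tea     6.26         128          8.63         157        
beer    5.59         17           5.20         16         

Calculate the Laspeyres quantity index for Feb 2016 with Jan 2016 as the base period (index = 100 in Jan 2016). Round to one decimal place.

107.6

Laspeyres quantity index uses base-period prices as weights.
ΣP(Jan 2016)·Q(Feb 2016) = 17.42×140 + 1.98×345 + 6.26×157 + 5.59×16 = 2438.8 + 683.1 + 982.82 + 89.44 = 4194.16
ΣP(Jan 2016)·Q(Jan 2016) = 17.42×142 + 1.98×266 + 6.26×128 + 5.59×17 = 2473.64 + 526.68 + 801.28 + 95.03 = 3896.63
Index = 4194.16 / 3896.63 × 100 = 107.6356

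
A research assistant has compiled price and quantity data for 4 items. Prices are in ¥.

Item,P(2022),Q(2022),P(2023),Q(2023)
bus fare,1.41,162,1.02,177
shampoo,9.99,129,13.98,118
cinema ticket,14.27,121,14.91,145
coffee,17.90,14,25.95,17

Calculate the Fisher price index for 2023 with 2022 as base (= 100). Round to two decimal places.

Laspeyres component (base-period weights):
ΣP(2023)Q(2022) = 1.02×162 + 13.98×129 + 14.91×121 + 25.95×14 = 165.24 + 1803.42 + 1804.11 + 363.3 = 4136.07
ΣP(2022)Q(2022) = 1.41×162 + 9.99×129 + 14.27×121 + 17.90×14 = 228.42 + 1288.71 + 1726.67 + 250.6 = 3494.4
L = 4136.07 / 3494.4 × 100 = 118.3628
Paasche component (current-period weights):
ΣP(2023)Q(2023) = 1.02×177 + 13.98×118 + 14.91×145 + 25.95×17 = 180.54 + 1649.64 + 2161.95 + 441.15 = 4433.28
ΣP(2022)Q(2023) = 1.41×177 + 9.99×118 + 14.27×145 + 17.90×17 = 249.57 + 1178.82 + 2069.15 + 304.3 = 3801.84
P = 4433.28 / 3801.84 × 100 = 116.6088
Fisher = √(L × P) = √(118.3628 × 116.6088) = 117.4825

117.48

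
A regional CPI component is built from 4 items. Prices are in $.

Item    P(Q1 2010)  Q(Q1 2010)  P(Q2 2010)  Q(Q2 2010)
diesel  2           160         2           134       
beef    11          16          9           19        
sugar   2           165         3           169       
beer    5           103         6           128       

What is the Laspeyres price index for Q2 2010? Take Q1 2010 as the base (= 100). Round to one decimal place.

117.6

Laspeyres price index uses base-period quantities as weights.
ΣP(Q2 2010)·Q(Q1 2010) = 2×160 + 9×16 + 3×165 + 6×103 = 320 + 144 + 495 + 618 = 1577
ΣP(Q1 2010)·Q(Q1 2010) = 2×160 + 11×16 + 2×165 + 5×103 = 320 + 176 + 330 + 515 = 1341
Index = 1577 / 1341 × 100 = 117.5988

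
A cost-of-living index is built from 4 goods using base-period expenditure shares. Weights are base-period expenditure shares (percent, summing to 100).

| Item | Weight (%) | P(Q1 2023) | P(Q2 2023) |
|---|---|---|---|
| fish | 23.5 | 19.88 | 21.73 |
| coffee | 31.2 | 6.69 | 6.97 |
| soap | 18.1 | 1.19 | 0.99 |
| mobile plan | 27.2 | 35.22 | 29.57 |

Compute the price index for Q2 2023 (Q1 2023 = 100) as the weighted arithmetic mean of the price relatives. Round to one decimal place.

96.1

fish: 23.5 × (21.73/19.88) = 23.5 × 1.093058 = 25.6869
coffee: 31.2 × (6.97/6.69) = 31.2 × 1.041854 = 32.5058
soap: 18.1 × (0.99/1.19) = 18.1 × 0.831933 = 15.0580
mobile plan: 27.2 × (29.57/35.22) = 27.2 × 0.839580 = 22.8366
Index = Σ wᵢ·(p₁ᵢ/p₀ᵢ) = 25.6869 + 32.5058 + 15.0580 + 22.8366 = 96.0873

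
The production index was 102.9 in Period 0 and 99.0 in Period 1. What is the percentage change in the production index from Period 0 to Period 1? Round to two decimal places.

-3.79%

Change = (99.0 − 102.9) / 102.9 × 100
       = -3.9 / 102.9 × 100 = -3.7901%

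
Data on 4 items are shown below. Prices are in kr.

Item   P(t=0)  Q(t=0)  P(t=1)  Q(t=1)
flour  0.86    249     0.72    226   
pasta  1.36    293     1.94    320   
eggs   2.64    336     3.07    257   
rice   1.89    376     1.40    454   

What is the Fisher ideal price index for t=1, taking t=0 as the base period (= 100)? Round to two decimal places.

103.12

Laspeyres component (base-period weights):
ΣP(t=1)Q(t=0) = 0.72×249 + 1.94×293 + 3.07×336 + 1.40×376 = 179.28 + 568.42 + 1031.52 + 526.4 = 2305.62
ΣP(t=0)Q(t=0) = 0.86×249 + 1.36×293 + 2.64×336 + 1.89×376 = 214.14 + 398.48 + 887.04 + 710.64 = 2210.3
L = 2305.62 / 2210.3 × 100 = 104.3125
Paasche component (current-period weights):
ΣP(t=1)Q(t=1) = 0.72×226 + 1.94×320 + 3.07×257 + 1.40×454 = 162.72 + 620.8 + 788.99 + 635.6 = 2208.11
ΣP(t=0)Q(t=1) = 0.86×226 + 1.36×320 + 2.64×257 + 1.89×454 = 194.36 + 435.2 + 678.48 + 858.06 = 2166.1
P = 2208.11 / 2166.1 × 100 = 101.9394
Fisher = √(L × P) = √(104.3125 × 101.9394) = 103.1192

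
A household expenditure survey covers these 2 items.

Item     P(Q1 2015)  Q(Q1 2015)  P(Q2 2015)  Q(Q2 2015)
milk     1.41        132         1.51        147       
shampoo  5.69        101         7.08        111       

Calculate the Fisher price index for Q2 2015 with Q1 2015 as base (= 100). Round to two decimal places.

Laspeyres component (base-period weights):
ΣP(Q2 2015)Q(Q1 2015) = 1.51×132 + 7.08×101 = 199.32 + 715.08 = 914.4
ΣP(Q1 2015)Q(Q1 2015) = 1.41×132 + 5.69×101 = 186.12 + 574.69 = 760.81
L = 914.4 / 760.81 × 100 = 120.1877
Paasche component (current-period weights):
ΣP(Q2 2015)Q(Q2 2015) = 1.51×147 + 7.08×111 = 221.97 + 785.88 = 1007.85
ΣP(Q1 2015)Q(Q2 2015) = 1.41×147 + 5.69×111 = 207.27 + 631.59 = 838.86
P = 1007.85 / 838.86 × 100 = 120.1452
Fisher = √(L × P) = √(120.1877 × 120.1452) = 120.1664

120.17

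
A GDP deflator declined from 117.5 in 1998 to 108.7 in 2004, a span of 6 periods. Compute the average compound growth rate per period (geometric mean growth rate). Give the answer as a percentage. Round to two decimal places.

-1.29%

Growth factor = (108.7/117.5)^(1/6) = (0.925106)^(1/6) = 0.987109
Growth rate = 0.987109 − 1 = -0.012891 = -1.2891%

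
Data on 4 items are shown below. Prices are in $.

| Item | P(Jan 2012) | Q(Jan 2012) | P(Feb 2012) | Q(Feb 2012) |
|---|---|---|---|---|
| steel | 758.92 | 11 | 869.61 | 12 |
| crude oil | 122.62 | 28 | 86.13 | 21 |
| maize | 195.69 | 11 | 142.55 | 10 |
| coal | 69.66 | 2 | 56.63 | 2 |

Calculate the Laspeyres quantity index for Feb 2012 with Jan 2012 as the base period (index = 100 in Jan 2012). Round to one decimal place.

Laspeyres quantity index uses base-period prices as weights.
ΣP(Jan 2012)·Q(Feb 2012) = 758.92×12 + 122.62×21 + 195.69×10 + 69.66×2 = 9107.04 + 2575.02 + 1956.9 + 139.32 = 13778.28
ΣP(Jan 2012)·Q(Jan 2012) = 758.92×11 + 122.62×28 + 195.69×11 + 69.66×2 = 8348.12 + 3433.36 + 2152.59 + 139.32 = 14073.39
Index = 13778.28 / 14073.39 × 100 = 97.9031

97.9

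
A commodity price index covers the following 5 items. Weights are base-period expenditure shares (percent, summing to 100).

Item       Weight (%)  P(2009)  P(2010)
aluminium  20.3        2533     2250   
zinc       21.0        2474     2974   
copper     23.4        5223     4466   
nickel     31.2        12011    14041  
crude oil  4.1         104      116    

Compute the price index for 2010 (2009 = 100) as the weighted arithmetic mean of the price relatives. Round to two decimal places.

aluminium: 20.3 × (2250/2533) = 20.3 × 0.888275 = 18.0320
zinc: 21.0 × (2974/2474) = 21.0 × 1.202102 = 25.2441
copper: 23.4 × (4466/5223) = 23.4 × 0.855064 = 20.0085
nickel: 31.2 × (14041/12011) = 31.2 × 1.169012 = 36.4732
crude oil: 4.1 × (116/104) = 4.1 × 1.115385 = 4.5731
Index = Σ wᵢ·(p₁ᵢ/p₀ᵢ) = 18.0320 + 25.2441 + 20.0085 + 36.4732 + 4.5731 = 104.3309

104.33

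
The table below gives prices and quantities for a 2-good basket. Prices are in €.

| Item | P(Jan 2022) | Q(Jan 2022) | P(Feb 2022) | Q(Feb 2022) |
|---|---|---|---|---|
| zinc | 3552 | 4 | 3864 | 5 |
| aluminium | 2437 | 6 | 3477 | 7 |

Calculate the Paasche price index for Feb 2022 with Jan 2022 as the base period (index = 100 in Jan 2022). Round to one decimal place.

125.4

Paasche price index uses current-period quantities as weights.
ΣP(Feb 2022)·Q(Feb 2022) = 3864×5 + 3477×7 = 19320 + 24339 = 43659
ΣP(Jan 2022)·Q(Feb 2022) = 3552×5 + 2437×7 = 17760 + 17059 = 34819
Index = 43659 / 34819 × 100 = 125.3884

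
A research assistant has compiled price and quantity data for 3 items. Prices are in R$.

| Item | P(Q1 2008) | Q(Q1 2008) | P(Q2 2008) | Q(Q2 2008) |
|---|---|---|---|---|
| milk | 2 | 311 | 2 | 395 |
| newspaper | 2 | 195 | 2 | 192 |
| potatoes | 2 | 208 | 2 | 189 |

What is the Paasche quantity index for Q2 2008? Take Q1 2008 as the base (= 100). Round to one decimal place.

108.7

Paasche quantity index uses current-period prices as weights.
ΣP(Q2 2008)·Q(Q2 2008) = 2×395 + 2×192 + 2×189 = 790 + 384 + 378 = 1552
ΣP(Q2 2008)·Q(Q1 2008) = 2×311 + 2×195 + 2×208 = 622 + 390 + 416 = 1428
Index = 1552 / 1428 × 100 = 108.6835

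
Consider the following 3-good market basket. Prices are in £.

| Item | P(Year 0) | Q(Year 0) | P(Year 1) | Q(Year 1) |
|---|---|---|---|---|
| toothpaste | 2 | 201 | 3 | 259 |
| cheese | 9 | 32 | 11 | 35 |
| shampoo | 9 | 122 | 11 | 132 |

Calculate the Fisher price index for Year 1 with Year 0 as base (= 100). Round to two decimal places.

128.90

Laspeyres component (base-period weights):
ΣP(Year 1)Q(Year 0) = 3×201 + 11×32 + 11×122 = 603 + 352 + 1342 = 2297
ΣP(Year 0)Q(Year 0) = 2×201 + 9×32 + 9×122 = 402 + 288 + 1098 = 1788
L = 2297 / 1788 × 100 = 128.4676
Paasche component (current-period weights):
ΣP(Year 1)Q(Year 1) = 3×259 + 11×35 + 11×132 = 777 + 385 + 1452 = 2614
ΣP(Year 0)Q(Year 1) = 2×259 + 9×35 + 9×132 = 518 + 315 + 1188 = 2021
P = 2614 / 2021 × 100 = 129.3419
Fisher = √(L × P) = √(128.4676 × 129.3419) = 128.9040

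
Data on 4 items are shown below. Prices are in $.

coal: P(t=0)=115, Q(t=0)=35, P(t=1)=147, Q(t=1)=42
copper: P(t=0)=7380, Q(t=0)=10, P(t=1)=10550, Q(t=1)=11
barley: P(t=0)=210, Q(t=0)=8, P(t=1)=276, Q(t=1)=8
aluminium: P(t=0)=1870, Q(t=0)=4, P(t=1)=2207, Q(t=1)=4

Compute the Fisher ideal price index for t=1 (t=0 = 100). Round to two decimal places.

139.96

Laspeyres component (base-period weights):
ΣP(t=1)Q(t=0) = 147×35 + 10550×10 + 276×8 + 2207×4 = 5145 + 105500 + 2208 + 8828 = 121681
ΣP(t=0)Q(t=0) = 115×35 + 7380×10 + 210×8 + 1870×4 = 4025 + 73800 + 1680 + 7480 = 86985
L = 121681 / 86985 × 100 = 139.8873
Paasche component (current-period weights):
ΣP(t=1)Q(t=1) = 147×42 + 10550×11 + 276×8 + 2207×4 = 6174 + 116050 + 2208 + 8828 = 133260
ΣP(t=0)Q(t=1) = 115×42 + 7380×11 + 210×8 + 1870×4 = 4830 + 81180 + 1680 + 7480 = 95170
P = 133260 / 95170 × 100 = 140.0231
Fisher = √(L × P) = √(139.8873 × 140.0231) = 139.9552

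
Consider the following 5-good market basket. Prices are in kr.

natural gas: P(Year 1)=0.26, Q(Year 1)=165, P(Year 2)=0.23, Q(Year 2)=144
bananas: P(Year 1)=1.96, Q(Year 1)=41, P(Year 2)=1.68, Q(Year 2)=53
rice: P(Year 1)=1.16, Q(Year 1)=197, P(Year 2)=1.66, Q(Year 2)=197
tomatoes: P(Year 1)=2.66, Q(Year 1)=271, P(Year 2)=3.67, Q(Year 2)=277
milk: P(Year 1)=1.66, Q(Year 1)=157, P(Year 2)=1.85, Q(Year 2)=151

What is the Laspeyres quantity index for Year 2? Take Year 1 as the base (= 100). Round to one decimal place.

Laspeyres quantity index uses base-period prices as weights.
ΣP(Year 1)·Q(Year 2) = 0.26×144 + 1.96×53 + 1.16×197 + 2.66×277 + 1.66×151 = 37.44 + 103.88 + 228.52 + 736.82 + 250.66 = 1357.32
ΣP(Year 1)·Q(Year 1) = 0.26×165 + 1.96×41 + 1.16×197 + 2.66×271 + 1.66×157 = 42.9 + 80.36 + 228.52 + 720.86 + 260.62 = 1333.26
Index = 1357.32 / 1333.26 × 100 = 101.8046

101.8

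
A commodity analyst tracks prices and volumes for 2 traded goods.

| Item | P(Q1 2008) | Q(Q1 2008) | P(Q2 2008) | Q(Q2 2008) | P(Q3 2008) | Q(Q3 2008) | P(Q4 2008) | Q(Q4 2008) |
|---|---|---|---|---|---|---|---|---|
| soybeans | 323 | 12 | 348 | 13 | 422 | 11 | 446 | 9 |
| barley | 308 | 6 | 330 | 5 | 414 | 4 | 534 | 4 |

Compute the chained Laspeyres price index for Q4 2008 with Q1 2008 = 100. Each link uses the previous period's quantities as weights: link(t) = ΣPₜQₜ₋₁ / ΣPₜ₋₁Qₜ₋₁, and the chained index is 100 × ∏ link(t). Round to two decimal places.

147.17

Link Q1 2008→Q2 2008:
ΣP(Q2 2008)Q(Q1 2008) = 348×12 + 330×6 = 4176 + 1980 = 6156
ΣP(Q1 2008)Q(Q1 2008) = 323×12 + 308×6 = 3876 + 1848 = 5724
link = 6156/5724 = 1.075472
Link Q2 2008→Q3 2008:
ΣP(Q3 2008)Q(Q2 2008) = 422×13 + 414×5 = 5486 + 2070 = 7556
ΣP(Q2 2008)Q(Q2 2008) = 348×13 + 330×5 = 4524 + 1650 = 6174
link = 7556/6174 = 1.223842
Link Q3 2008→Q4 2008:
ΣP(Q4 2008)Q(Q3 2008) = 446×11 + 534×4 = 4906 + 2136 = 7042
ΣP(Q3 2008)Q(Q3 2008) = 422×11 + 414×4 = 4642 + 1656 = 6298
link = 7042/6298 = 1.118133
Chained index = 100 × 1.075472 × 1.223842 × 1.118133 = 147.1695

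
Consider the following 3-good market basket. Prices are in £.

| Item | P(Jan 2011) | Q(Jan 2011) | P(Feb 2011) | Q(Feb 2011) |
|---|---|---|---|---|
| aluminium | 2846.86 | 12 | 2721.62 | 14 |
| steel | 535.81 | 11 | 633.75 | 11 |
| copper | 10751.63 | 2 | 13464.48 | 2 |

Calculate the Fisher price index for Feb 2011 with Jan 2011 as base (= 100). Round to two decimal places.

107.59

Laspeyres component (base-period weights):
ΣP(Feb 2011)Q(Jan 2011) = 2721.62×12 + 633.75×11 + 13464.48×2 = 32659.44 + 6971.25 + 26928.96 = 66559.65
ΣP(Jan 2011)Q(Jan 2011) = 2846.86×12 + 535.81×11 + 10751.63×2 = 34162.32 + 5893.91 + 21503.26 = 61559.49
L = 66559.65 / 61559.49 × 100 = 108.1225
Paasche component (current-period weights):
ΣP(Feb 2011)Q(Feb 2011) = 2721.62×14 + 633.75×11 + 13464.48×2 = 38102.68 + 6971.25 + 26928.96 = 72002.89
ΣP(Jan 2011)Q(Feb 2011) = 2846.86×14 + 535.81×11 + 10751.63×2 = 39856.04 + 5893.91 + 21503.26 = 67253.21
P = 72002.89 / 67253.21 × 100 = 107.0624
Fisher = √(L × P) = √(108.1225 × 107.0624) = 107.5911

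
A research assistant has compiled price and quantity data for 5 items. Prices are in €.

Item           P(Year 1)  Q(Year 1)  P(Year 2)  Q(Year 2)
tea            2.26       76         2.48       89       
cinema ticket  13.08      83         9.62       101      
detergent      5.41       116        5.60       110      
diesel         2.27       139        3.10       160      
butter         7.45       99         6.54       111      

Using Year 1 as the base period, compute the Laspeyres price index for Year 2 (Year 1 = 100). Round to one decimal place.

Laspeyres price index uses base-period quantities as weights.
ΣP(Year 2)·Q(Year 1) = 2.48×76 + 9.62×83 + 5.60×116 + 3.10×139 + 6.54×99 = 188.48 + 798.46 + 649.6 + 430.9 + 647.46 = 2714.9
ΣP(Year 1)·Q(Year 1) = 2.26×76 + 13.08×83 + 5.41×116 + 2.27×139 + 7.45×99 = 171.76 + 1085.64 + 627.56 + 315.53 + 737.55 = 2938.04
Index = 2714.9 / 2938.04 × 100 = 92.4051

92.4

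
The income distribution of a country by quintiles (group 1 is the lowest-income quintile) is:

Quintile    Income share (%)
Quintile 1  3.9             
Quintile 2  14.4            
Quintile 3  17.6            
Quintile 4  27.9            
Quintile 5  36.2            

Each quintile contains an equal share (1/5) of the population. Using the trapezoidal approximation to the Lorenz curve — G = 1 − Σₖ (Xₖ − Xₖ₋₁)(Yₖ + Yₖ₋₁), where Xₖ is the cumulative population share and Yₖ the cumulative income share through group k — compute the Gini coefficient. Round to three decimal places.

Cumulative income shares Yₖ: 0.0390, 0.1830, 0.3590, 0.6380, 1.0000
Σ (Xₖ−Xₖ₋₁)(Yₖ+Yₖ₋₁) = (1/5)(0.0390+0.0000) + (1/5)(0.1830+0.0390) + (1/5)(0.3590+0.1830) + (1/5)(0.6380+0.3590) + (1/5)(1.0000+0.6380)
  = 0.0078 + 0.0444 + 0.1084 + 0.1994 + 0.3276 = 0.6876
G = 1 − 0.6876 = 0.3124

0.312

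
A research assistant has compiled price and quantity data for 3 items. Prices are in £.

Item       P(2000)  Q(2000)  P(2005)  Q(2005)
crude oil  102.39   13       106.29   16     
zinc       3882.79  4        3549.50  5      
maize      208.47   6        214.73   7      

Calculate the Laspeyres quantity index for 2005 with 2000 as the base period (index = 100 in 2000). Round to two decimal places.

124.28

Laspeyres quantity index uses base-period prices as weights.
ΣP(2000)·Q(2005) = 102.39×16 + 3882.79×5 + 208.47×7 = 1638.24 + 19413.95 + 1459.29 = 22511.48
ΣP(2000)·Q(2000) = 102.39×13 + 3882.79×4 + 208.47×6 = 1331.07 + 15531.16 + 1250.82 = 18113.05
Index = 22511.48 / 18113.05 × 100 = 124.2832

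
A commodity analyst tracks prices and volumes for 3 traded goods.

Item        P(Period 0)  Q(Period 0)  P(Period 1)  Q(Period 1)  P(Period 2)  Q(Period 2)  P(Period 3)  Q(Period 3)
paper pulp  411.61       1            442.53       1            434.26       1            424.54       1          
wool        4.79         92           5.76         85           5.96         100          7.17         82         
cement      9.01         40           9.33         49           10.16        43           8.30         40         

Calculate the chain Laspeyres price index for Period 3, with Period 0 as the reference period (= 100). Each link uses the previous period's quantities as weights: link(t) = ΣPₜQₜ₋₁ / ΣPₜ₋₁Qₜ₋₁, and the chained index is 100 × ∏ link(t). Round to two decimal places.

Link Period 0→Period 1:
ΣP(Period 1)Q(Period 0) = 442.53×1 + 5.76×92 + 9.33×40 = 442.53 + 529.92 + 373.2 = 1345.65
ΣP(Period 0)Q(Period 0) = 411.61×1 + 4.79×92 + 9.01×40 = 411.61 + 440.68 + 360.4 = 1212.69
link = 1345.65/1212.69 = 1.109641
Link Period 1→Period 2:
ΣP(Period 2)Q(Period 1) = 434.26×1 + 5.96×85 + 10.16×49 = 434.26 + 506.6 + 497.84 = 1438.7
ΣP(Period 1)Q(Period 1) = 442.53×1 + 5.76×85 + 9.33×49 = 442.53 + 489.6 + 457.17 = 1389.3
link = 1438.7/1389.3 = 1.035557
Link Period 2→Period 3:
ΣP(Period 3)Q(Period 2) = 424.54×1 + 7.17×100 + 8.30×43 = 424.54 + 717 + 356.9 = 1498.44
ΣP(Period 2)Q(Period 2) = 434.26×1 + 5.96×100 + 10.16×43 = 434.26 + 596 + 436.88 = 1467.14
link = 1498.44/1467.14 = 1.021334
Chained index = 100 × 1.109641 × 1.035557 × 1.021334 = 117.3611

117.36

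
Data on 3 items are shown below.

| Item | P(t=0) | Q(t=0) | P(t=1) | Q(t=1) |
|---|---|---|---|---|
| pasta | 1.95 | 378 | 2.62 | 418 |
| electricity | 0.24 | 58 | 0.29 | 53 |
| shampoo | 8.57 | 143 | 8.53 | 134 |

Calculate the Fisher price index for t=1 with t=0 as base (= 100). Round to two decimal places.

113.35

Laspeyres component (base-period weights):
ΣP(t=1)Q(t=0) = 2.62×378 + 0.29×58 + 8.53×143 = 990.36 + 16.82 + 1219.79 = 2226.97
ΣP(t=0)Q(t=0) = 1.95×378 + 0.24×58 + 8.57×143 = 737.1 + 13.92 + 1225.51 = 1976.53
L = 2226.97 / 1976.53 × 100 = 112.6707
Paasche component (current-period weights):
ΣP(t=1)Q(t=1) = 2.62×418 + 0.29×53 + 8.53×134 = 1095.16 + 15.37 + 1143.02 = 2253.55
ΣP(t=0)Q(t=1) = 1.95×418 + 0.24×53 + 8.57×134 = 815.1 + 12.72 + 1148.38 = 1976.2
P = 2253.55 / 1976.2 × 100 = 114.0345
Fisher = √(L × P) = √(112.6707 × 114.0345) = 113.3505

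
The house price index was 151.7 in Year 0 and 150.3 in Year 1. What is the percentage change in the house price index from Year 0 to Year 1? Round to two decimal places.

Change = (150.3 − 151.7) / 151.7 × 100
       = -1.4 / 151.7 × 100 = -0.9229%

-0.92%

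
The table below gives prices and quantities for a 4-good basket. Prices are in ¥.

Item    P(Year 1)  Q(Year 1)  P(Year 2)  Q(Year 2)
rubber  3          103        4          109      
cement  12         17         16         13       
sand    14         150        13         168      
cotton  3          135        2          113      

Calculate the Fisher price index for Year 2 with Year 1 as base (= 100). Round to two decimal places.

96.22

Laspeyres component (base-period weights):
ΣP(Year 2)Q(Year 1) = 4×103 + 16×17 + 13×150 + 2×135 = 412 + 272 + 1950 + 270 = 2904
ΣP(Year 1)Q(Year 1) = 3×103 + 12×17 + 14×150 + 3×135 = 309 + 204 + 2100 + 405 = 3018
L = 2904 / 3018 × 100 = 96.2227
Paasche component (current-period weights):
ΣP(Year 2)Q(Year 2) = 4×109 + 16×13 + 13×168 + 2×113 = 436 + 208 + 2184 + 226 = 3054
ΣP(Year 1)Q(Year 2) = 3×109 + 12×13 + 14×168 + 3×113 = 327 + 156 + 2352 + 339 = 3174
P = 3054 / 3174 × 100 = 96.2193
Fisher = √(L × P) = √(96.2227 × 96.2193) = 96.2210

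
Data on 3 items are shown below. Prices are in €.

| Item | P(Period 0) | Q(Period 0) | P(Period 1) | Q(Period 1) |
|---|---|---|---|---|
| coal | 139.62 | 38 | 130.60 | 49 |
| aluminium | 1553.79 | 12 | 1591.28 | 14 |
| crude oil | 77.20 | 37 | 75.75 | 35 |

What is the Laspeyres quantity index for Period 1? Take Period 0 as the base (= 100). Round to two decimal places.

Laspeyres quantity index uses base-period prices as weights.
ΣP(Period 0)·Q(Period 1) = 139.62×49 + 1553.79×14 + 77.20×35 = 6841.38 + 21753.06 + 2702 = 31296.44
ΣP(Period 0)·Q(Period 0) = 139.62×38 + 1553.79×12 + 77.20×37 = 5305.56 + 18645.48 + 2856.4 = 26807.44
Index = 31296.44 / 26807.44 × 100 = 116.7454

116.75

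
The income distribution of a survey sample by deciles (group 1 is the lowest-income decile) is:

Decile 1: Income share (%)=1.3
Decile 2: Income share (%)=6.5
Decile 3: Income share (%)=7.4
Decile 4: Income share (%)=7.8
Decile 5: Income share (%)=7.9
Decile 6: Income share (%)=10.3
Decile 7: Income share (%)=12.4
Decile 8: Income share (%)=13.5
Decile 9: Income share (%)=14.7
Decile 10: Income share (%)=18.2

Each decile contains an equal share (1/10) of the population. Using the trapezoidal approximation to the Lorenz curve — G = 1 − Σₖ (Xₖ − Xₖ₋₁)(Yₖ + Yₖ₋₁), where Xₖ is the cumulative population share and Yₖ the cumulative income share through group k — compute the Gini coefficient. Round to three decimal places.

Cumulative income shares Yₖ: 0.0130, 0.0780, 0.1520, 0.2300, 0.3090, 0.4120, 0.5360, 0.6710, 0.8180, 1.0000
Σ (Xₖ−Xₖ₋₁)(Yₖ+Yₖ₋₁) = (1/10)(0.0130+0.0000) + (1/10)(0.0780+0.0130) + (1/10)(0.1520+0.0780) + (1/10)(0.2300+0.1520) + (1/10)(0.3090+0.2300) + (1/10)(0.4120+0.3090) + (1/10)(0.5360+0.4120) + (1/10)(0.6710+0.5360) + (1/10)(0.8180+0.6710) + (1/10)(1.0000+0.8180)
  = 0.0013 + 0.0091 + 0.0230 + 0.0382 + 0.0539 + 0.0721 + 0.0948 + 0.1207 + 0.1489 + 0.1818 = 0.7438
G = 1 − 0.7438 = 0.2562

0.256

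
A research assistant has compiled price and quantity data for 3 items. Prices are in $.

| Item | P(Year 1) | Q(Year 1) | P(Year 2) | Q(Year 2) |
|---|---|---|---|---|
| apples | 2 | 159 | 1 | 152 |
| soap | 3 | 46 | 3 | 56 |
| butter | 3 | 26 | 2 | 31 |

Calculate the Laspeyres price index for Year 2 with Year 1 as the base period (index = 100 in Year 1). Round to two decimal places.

65.36

Laspeyres price index uses base-period quantities as weights.
ΣP(Year 2)·Q(Year 1) = 1×159 + 3×46 + 2×26 = 159 + 138 + 52 = 349
ΣP(Year 1)·Q(Year 1) = 2×159 + 3×46 + 3×26 = 318 + 138 + 78 = 534
Index = 349 / 534 × 100 = 65.3558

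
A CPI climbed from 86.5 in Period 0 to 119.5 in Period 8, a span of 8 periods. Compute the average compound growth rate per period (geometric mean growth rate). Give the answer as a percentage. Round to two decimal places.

4.12%

Growth factor = (119.5/86.5)^(1/8) = (1.381503)^(1/8) = 1.041224
Growth rate = 1.041224 − 1 = 0.041224 = 4.1224%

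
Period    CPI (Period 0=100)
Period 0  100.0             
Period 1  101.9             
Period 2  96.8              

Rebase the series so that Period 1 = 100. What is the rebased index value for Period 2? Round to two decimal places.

95.00

Rebased(Period 2) = 96.8 / 101.9 × 100 = 94.9951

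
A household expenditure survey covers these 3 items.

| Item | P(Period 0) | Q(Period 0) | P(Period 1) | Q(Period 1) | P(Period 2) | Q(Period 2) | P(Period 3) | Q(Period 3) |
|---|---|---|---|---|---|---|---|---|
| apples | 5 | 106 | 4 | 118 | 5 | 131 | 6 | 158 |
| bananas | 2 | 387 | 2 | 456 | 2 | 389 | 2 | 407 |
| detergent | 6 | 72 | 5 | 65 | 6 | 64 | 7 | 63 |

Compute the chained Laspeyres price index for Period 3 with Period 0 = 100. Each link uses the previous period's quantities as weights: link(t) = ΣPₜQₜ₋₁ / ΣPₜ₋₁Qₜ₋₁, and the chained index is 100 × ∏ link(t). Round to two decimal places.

110.02

Link Period 0→Period 1:
ΣP(Period 1)Q(Period 0) = 4×106 + 2×387 + 5×72 = 424 + 774 + 360 = 1558
ΣP(Period 0)Q(Period 0) = 5×106 + 2×387 + 6×72 = 530 + 774 + 432 = 1736
link = 1558/1736 = 0.897465
Link Period 1→Period 2:
ΣP(Period 2)Q(Period 1) = 5×118 + 2×456 + 6×65 = 590 + 912 + 390 = 1892
ΣP(Period 1)Q(Period 1) = 4×118 + 2×456 + 5×65 = 472 + 912 + 325 = 1709
link = 1892/1709 = 1.107080
Link Period 2→Period 3:
ΣP(Period 3)Q(Period 2) = 6×131 + 2×389 + 7×64 = 786 + 778 + 448 = 2012
ΣP(Period 2)Q(Period 2) = 5×131 + 2×389 + 6×64 = 655 + 778 + 384 = 1817
link = 2012/1817 = 1.107320
Chained index = 100 × 0.897465 × 1.107080 × 1.107320 = 110.0195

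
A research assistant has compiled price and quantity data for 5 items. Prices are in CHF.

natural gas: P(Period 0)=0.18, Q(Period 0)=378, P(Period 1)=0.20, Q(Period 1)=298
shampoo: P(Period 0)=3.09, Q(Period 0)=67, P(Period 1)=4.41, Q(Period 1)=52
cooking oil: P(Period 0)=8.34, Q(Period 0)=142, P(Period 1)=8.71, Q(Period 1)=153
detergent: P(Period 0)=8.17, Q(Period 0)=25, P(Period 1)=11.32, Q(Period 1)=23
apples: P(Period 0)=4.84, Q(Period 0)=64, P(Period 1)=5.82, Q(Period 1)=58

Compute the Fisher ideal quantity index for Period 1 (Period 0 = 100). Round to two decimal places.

Laspeyres component (base-period weights):
ΣP(Period 0)Q(Period 1) = 0.18×298 + 3.09×52 + 8.34×153 + 8.17×23 + 4.84×58 = 53.64 + 160.68 + 1276.02 + 187.91 + 280.72 = 1958.97
ΣP(Period 0)Q(Period 0) = 0.18×378 + 3.09×67 + 8.34×142 + 8.17×25 + 4.84×64 = 68.04 + 207.03 + 1184.28 + 204.25 + 309.76 = 1973.36
L = 1958.97 / 1973.36 × 100 = 99.2708
Paasche component (current-period weights):
ΣP(Period 1)Q(Period 1) = 0.20×298 + 4.41×52 + 8.71×153 + 11.32×23 + 5.82×58 = 59.6 + 229.32 + 1332.63 + 260.36 + 337.56 = 2219.47
ΣP(Period 1)Q(Period 0) = 0.20×378 + 4.41×67 + 8.71×142 + 11.32×25 + 5.82×64 = 75.6 + 295.47 + 1236.82 + 283 + 372.48 = 2263.37
P = 2219.47 / 2263.37 × 100 = 98.0604
Fisher = √(L × P) = √(99.2708 × 98.0604) = 98.6637

98.66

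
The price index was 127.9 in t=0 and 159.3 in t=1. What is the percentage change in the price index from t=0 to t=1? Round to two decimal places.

Change = (159.3 − 127.9) / 127.9 × 100
       = 31.4 / 127.9 × 100 = 24.5504%

24.55%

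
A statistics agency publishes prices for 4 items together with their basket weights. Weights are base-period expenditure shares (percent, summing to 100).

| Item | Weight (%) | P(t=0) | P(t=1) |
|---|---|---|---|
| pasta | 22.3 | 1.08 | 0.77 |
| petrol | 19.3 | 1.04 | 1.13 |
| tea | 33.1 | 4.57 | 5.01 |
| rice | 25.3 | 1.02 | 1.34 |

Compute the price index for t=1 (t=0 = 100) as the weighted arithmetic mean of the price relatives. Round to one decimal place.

106.4

pasta: 22.3 × (0.77/1.08) = 22.3 × 0.712963 = 15.8991
petrol: 19.3 × (1.13/1.04) = 19.3 × 1.086538 = 20.9702
tea: 33.1 × (5.01/4.57) = 33.1 × 1.096280 = 36.2869
rice: 25.3 × (1.34/1.02) = 25.3 × 1.313725 = 33.2373
Index = Σ wᵢ·(p₁ᵢ/p₀ᵢ) = 15.8991 + 20.9702 + 36.2869 + 33.2373 = 106.3934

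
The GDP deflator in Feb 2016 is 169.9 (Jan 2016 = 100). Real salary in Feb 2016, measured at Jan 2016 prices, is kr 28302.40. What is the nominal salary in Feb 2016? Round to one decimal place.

48085.8

Nominal = Real × (Index/100) = 28302.40 × (169.9/100)
        = 28302.40 × 1.699 = 48085.7776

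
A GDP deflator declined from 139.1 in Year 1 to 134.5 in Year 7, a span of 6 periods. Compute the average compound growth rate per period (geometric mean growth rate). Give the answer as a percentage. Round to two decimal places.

-0.56%

Growth factor = (134.5/139.1)^(1/6) = (0.966930)^(1/6) = 0.994411
Growth rate = 0.994411 − 1 = -0.005589 = -0.5589%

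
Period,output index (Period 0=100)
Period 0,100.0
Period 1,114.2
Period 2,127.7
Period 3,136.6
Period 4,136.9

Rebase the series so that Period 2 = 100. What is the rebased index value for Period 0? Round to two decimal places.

78.31

Rebased(Period 0) = 100.0 / 127.7 × 100 = 78.3085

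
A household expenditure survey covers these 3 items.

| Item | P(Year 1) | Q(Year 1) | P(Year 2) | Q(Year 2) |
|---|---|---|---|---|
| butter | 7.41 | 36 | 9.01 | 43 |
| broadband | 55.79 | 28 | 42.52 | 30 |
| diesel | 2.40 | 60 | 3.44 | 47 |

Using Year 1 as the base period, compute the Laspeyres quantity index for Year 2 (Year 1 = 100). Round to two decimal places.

106.70

Laspeyres quantity index uses base-period prices as weights.
ΣP(Year 1)·Q(Year 2) = 7.41×43 + 55.79×30 + 2.40×47 = 318.63 + 1673.7 + 112.8 = 2105.13
ΣP(Year 1)·Q(Year 1) = 7.41×36 + 55.79×28 + 2.40×60 = 266.76 + 1562.12 + 144 = 1972.88
Index = 2105.13 / 1972.88 × 100 = 106.7034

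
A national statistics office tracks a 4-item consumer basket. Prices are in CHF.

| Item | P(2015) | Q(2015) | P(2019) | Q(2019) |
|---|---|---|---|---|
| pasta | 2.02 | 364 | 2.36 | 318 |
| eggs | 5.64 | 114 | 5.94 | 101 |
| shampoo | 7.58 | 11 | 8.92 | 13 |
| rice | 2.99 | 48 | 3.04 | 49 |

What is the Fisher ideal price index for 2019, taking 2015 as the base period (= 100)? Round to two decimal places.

110.89

Laspeyres component (base-period weights):
ΣP(2019)Q(2015) = 2.36×364 + 5.94×114 + 8.92×11 + 3.04×48 = 859.04 + 677.16 + 98.12 + 145.92 = 1780.24
ΣP(2015)Q(2015) = 2.02×364 + 5.64×114 + 7.58×11 + 2.99×48 = 735.28 + 642.96 + 83.38 + 143.52 = 1605.14
L = 1780.24 / 1605.14 × 100 = 110.9087
Paasche component (current-period weights):
ΣP(2019)Q(2019) = 2.36×318 + 5.94×101 + 8.92×13 + 3.04×49 = 750.48 + 599.94 + 115.96 + 148.96 = 1615.34
ΣP(2015)Q(2019) = 2.02×318 + 5.64×101 + 7.58×13 + 2.99×49 = 642.36 + 569.64 + 98.54 + 146.51 = 1457.05
P = 1615.34 / 1457.05 × 100 = 110.8637
Fisher = √(L × P) = √(110.9087 × 110.8637) = 110.8862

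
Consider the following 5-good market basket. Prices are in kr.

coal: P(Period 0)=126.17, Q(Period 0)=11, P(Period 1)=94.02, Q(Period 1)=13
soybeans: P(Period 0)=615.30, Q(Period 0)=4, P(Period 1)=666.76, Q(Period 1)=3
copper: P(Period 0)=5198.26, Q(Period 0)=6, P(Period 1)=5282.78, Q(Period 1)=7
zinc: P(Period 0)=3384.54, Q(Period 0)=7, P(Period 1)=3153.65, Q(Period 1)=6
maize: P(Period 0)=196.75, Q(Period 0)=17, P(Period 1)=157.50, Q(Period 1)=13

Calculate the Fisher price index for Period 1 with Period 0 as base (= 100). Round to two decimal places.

Laspeyres component (base-period weights):
ΣP(Period 1)Q(Period 0) = 94.02×11 + 666.76×4 + 5282.78×6 + 3153.65×7 + 157.50×17 = 1034.22 + 2667.04 + 31696.68 + 22075.55 + 2677.5 = 60150.99
ΣP(Period 0)Q(Period 0) = 126.17×11 + 615.30×4 + 5198.26×6 + 3384.54×7 + 196.75×17 = 1387.87 + 2461.2 + 31189.56 + 23691.78 + 3344.75 = 62075.16
L = 60150.99 / 62075.16 × 100 = 96.9003
Paasche component (current-period weights):
ΣP(Period 1)Q(Period 1) = 94.02×13 + 666.76×3 + 5282.78×7 + 3153.65×6 + 157.50×13 = 1222.26 + 2000.28 + 36979.46 + 18921.9 + 2047.5 = 61171.4
ΣP(Period 0)Q(Period 1) = 126.17×13 + 615.30×3 + 5198.26×7 + 3384.54×6 + 196.75×13 = 1640.21 + 1845.9 + 36387.82 + 20307.24 + 2557.75 = 62738.92
P = 61171.4 / 62738.92 × 100 = 97.5015
Fisher = √(L × P) = √(96.9003 × 97.5015) = 97.2004

97.20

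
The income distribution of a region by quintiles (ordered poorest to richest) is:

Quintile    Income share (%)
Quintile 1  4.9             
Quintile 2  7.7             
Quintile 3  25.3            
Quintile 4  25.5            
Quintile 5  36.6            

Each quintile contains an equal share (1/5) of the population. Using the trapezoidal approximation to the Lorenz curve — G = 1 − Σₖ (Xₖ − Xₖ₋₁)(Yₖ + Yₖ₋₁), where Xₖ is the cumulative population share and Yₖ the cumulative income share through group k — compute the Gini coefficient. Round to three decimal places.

0.325

Cumulative income shares Yₖ: 0.0490, 0.1260, 0.3790, 0.6340, 1.0000
Σ (Xₖ−Xₖ₋₁)(Yₖ+Yₖ₋₁) = (1/5)(0.0490+0.0000) + (1/5)(0.1260+0.0490) + (1/5)(0.3790+0.1260) + (1/5)(0.6340+0.3790) + (1/5)(1.0000+0.6340)
  = 0.0098 + 0.0350 + 0.1010 + 0.2026 + 0.3268 = 0.6752
G = 1 − 0.6752 = 0.3248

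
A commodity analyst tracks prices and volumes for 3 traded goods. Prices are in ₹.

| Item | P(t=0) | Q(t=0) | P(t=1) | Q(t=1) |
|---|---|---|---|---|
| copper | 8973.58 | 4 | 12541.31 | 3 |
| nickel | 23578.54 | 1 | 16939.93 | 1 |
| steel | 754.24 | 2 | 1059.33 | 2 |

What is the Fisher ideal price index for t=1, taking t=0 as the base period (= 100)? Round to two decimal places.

Laspeyres component (base-period weights):
ΣP(t=1)Q(t=0) = 12541.31×4 + 16939.93×1 + 1059.33×2 = 50165.24 + 16939.93 + 2118.66 = 69223.83
ΣP(t=0)Q(t=0) = 8973.58×4 + 23578.54×1 + 754.24×2 = 35894.32 + 23578.54 + 1508.48 = 60981.34
L = 69223.83 / 60981.34 × 100 = 113.5164
Paasche component (current-period weights):
ΣP(t=1)Q(t=1) = 12541.31×3 + 16939.93×1 + 1059.33×2 = 37623.93 + 16939.93 + 2118.66 = 56682.52
ΣP(t=0)Q(t=1) = 8973.58×3 + 23578.54×1 + 754.24×2 = 26920.74 + 23578.54 + 1508.48 = 52007.76
P = 56682.52 / 52007.76 × 100 = 108.9886
Fisher = √(L × P) = √(113.5164 × 108.9886) = 111.2295

111.23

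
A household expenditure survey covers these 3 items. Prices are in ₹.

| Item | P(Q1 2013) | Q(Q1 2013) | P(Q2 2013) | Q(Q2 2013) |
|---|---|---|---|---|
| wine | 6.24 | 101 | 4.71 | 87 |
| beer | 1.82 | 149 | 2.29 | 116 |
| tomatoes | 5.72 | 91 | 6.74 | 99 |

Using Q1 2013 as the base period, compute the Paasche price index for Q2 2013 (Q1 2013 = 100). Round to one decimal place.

101.7

Paasche price index uses current-period quantities as weights.
ΣP(Q2 2013)·Q(Q2 2013) = 4.71×87 + 2.29×116 + 6.74×99 = 409.77 + 265.64 + 667.26 = 1342.67
ΣP(Q1 2013)·Q(Q2 2013) = 6.24×87 + 1.82×116 + 5.72×99 = 542.88 + 211.12 + 566.28 = 1320.28
Index = 1342.67 / 1320.28 × 100 = 101.6959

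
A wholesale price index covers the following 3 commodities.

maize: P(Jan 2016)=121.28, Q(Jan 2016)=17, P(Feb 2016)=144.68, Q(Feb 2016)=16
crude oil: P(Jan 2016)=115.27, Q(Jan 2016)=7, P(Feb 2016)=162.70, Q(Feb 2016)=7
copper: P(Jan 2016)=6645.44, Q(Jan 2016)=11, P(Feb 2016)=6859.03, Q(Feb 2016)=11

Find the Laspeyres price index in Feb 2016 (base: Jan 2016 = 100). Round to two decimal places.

104.05

Laspeyres price index uses base-period quantities as weights.
ΣP(Feb 2016)·Q(Jan 2016) = 144.68×17 + 162.70×7 + 6859.03×11 = 2459.56 + 1138.9 + 75449.33 = 79047.79
ΣP(Jan 2016)·Q(Jan 2016) = 121.28×17 + 115.27×7 + 6645.44×11 = 2061.76 + 806.89 + 73099.84 = 75968.49
Index = 79047.79 / 75968.49 × 100 = 104.0534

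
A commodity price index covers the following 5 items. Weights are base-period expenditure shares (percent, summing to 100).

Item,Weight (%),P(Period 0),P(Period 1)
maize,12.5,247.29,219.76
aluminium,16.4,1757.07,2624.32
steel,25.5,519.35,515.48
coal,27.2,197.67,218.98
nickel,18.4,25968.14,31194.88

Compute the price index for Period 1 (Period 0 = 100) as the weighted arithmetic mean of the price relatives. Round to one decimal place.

maize: 12.5 × (219.76/247.29) = 12.5 × 0.888673 = 11.1084
aluminium: 16.4 × (2624.32/1757.07) = 16.4 × 1.493577 = 24.4947
steel: 25.5 × (515.48/519.35) = 25.5 × 0.992548 = 25.3100
coal: 27.2 × (218.98/197.67) = 27.2 × 1.107806 = 30.1323
nickel: 18.4 × (31194.88/25968.14) = 18.4 × 1.201275 = 22.1035
Index = Σ wᵢ·(p₁ᵢ/p₀ᵢ) = 11.1084 + 24.4947 + 25.3100 + 30.1323 + 22.1035 = 113.1489

113.1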